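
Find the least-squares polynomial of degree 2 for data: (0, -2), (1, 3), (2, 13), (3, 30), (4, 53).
-13/7 + (99/70)x + (43/14)x²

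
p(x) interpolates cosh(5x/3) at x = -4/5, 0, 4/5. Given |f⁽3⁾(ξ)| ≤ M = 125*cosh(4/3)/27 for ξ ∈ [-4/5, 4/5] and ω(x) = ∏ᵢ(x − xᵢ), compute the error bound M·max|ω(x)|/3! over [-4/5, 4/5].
64*sqrt(3)*cosh(4/3)/729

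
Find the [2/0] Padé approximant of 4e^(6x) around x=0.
72*x**2 + 24*x + 4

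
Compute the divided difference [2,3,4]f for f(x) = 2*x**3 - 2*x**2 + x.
16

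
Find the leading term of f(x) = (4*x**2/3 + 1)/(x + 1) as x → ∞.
4*x/3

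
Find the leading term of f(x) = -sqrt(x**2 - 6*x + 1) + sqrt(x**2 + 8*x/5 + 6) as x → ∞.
19/5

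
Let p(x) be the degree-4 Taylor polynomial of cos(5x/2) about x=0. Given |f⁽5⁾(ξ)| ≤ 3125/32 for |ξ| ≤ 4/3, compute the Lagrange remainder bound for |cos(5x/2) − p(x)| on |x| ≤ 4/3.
2500/729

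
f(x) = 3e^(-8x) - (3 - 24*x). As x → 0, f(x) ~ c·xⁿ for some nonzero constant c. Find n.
2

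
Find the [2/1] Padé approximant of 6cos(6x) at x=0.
6 - 108*x**2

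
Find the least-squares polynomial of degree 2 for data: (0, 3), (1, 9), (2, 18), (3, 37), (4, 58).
109/35 + (83/35)x + (20/7)x²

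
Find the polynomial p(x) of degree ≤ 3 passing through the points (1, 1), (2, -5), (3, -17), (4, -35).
-3*x**2 + 3*x + 1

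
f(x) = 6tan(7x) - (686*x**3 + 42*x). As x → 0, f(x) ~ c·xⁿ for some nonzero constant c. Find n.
5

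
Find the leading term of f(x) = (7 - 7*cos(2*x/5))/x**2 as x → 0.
14/25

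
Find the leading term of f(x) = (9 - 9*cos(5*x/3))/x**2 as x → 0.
25/2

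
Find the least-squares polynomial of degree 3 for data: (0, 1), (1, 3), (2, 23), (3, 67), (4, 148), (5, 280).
29/42 + (-101/252)x + (151/84)x² + (17/9)x³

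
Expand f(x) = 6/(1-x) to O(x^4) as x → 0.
6 + 6*x + 6*x**2 + 6*x**3 + O(x**4)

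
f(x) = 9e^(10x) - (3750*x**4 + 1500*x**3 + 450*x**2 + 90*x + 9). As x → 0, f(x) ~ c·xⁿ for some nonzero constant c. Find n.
5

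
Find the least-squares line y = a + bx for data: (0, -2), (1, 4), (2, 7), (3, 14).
a = -19/10, b = 51/10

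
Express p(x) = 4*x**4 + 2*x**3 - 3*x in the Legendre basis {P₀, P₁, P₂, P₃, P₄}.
(4/5)P₀ + (-9/5)P₁ + (16/7)P₂ + (4/5)P₃ + (32/35)P₄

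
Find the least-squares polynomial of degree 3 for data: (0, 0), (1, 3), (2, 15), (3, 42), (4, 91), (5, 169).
-5/126 + (839/756)x + (59/63)x² + (121/108)x³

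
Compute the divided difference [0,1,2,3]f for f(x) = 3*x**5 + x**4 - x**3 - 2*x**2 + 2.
80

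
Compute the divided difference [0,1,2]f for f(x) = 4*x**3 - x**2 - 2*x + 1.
11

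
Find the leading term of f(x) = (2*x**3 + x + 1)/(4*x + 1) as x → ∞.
x**2/2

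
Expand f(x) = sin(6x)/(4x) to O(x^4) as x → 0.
3/2 - 9*x**2 + O(x**4)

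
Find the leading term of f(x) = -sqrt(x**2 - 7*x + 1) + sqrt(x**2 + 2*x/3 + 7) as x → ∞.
23/6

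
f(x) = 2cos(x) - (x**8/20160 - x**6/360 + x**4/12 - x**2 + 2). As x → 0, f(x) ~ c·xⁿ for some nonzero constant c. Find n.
10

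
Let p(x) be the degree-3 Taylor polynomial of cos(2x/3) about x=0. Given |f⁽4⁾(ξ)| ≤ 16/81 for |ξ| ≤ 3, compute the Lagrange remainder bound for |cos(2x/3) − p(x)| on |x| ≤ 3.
2/3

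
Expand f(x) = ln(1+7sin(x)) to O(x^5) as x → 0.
7*x - 49*x**2/2 + 679*x**3/6 - 7105*x**4/12 + O(x**5)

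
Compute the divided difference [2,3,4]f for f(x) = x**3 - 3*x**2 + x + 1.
6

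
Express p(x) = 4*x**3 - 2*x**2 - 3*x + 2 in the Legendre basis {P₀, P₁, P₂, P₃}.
(4/3)P₀ + (-3/5)P₁ + (-4/3)P₂ + (8/5)P₃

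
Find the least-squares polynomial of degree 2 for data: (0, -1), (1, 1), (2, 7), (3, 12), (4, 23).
-34/35 + (73/70)x + (17/14)x²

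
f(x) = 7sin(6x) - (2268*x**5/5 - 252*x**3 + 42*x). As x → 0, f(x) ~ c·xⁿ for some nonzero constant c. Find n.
7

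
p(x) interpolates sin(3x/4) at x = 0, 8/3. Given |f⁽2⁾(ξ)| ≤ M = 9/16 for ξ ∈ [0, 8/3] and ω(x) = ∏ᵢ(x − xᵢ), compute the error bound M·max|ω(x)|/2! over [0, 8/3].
1/2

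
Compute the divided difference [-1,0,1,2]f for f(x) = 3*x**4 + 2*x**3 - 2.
8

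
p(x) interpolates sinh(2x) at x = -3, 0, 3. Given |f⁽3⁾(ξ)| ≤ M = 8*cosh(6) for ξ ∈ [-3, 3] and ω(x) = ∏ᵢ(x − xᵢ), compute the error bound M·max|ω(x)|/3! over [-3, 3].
8*sqrt(3)*cosh(6)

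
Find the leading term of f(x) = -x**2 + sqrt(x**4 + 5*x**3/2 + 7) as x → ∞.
5*x/4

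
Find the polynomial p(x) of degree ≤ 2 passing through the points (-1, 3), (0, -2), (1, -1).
3*x**2 - 2*x - 2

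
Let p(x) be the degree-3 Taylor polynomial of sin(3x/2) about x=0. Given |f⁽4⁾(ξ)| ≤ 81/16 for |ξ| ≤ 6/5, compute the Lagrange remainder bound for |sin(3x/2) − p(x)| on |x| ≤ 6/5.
2187/5000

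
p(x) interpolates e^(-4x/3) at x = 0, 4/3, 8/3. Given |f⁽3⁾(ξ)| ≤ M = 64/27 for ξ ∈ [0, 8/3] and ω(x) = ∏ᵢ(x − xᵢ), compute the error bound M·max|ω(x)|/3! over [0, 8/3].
4096*sqrt(3)/19683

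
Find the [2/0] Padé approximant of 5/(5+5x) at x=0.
x**2 - x + 1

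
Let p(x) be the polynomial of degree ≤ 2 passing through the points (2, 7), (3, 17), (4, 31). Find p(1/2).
-1/2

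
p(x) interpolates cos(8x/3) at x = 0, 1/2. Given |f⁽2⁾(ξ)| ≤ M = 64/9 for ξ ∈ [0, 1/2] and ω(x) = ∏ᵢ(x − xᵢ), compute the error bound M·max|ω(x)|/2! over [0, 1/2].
2/9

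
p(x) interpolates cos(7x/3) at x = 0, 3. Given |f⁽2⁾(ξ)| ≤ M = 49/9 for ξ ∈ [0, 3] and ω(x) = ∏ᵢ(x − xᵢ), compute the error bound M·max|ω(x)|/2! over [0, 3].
49/8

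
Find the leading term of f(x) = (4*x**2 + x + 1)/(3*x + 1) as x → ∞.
4*x/3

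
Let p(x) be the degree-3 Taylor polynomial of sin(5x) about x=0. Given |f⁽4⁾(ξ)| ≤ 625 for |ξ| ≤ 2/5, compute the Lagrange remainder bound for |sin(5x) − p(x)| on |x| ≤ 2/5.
2/3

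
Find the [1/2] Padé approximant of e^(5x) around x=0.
(5*x/3 + 1)/(25*x**2/6 - 10*x/3 + 1)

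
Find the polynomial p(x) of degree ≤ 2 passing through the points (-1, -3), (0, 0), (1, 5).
x**2 + 4*x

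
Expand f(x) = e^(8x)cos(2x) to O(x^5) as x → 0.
1 + 8*x + 30*x**2 + 208*x**3/3 + 322*x**4/3 + O(x**5)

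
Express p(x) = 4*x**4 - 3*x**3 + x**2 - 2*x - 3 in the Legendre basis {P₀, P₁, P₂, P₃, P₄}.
(-28/15)P₀ + (-19/5)P₁ + (62/21)P₂ + (-6/5)P₃ + (32/35)P₄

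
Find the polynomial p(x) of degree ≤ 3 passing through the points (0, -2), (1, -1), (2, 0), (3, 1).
x - 2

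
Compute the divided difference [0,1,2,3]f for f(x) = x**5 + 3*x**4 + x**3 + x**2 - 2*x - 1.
44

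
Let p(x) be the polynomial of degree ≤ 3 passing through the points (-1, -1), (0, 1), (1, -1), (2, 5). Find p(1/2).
-1/4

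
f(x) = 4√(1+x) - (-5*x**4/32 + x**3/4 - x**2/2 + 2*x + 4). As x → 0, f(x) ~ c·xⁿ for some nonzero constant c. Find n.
5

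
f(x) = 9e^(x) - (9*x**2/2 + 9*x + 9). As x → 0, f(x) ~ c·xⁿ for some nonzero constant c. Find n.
3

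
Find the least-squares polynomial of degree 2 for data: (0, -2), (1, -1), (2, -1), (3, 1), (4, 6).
-11/7 + (-37/35)x + (5/7)x²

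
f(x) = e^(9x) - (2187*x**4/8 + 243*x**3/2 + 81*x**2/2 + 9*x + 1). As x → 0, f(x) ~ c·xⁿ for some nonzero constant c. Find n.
5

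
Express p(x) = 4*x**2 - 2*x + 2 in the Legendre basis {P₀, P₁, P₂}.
(10/3)P₀ + (-2)P₁ + (8/3)P₂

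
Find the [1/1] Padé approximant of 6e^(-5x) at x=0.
(6 - 15*x)/(5*x/2 + 1)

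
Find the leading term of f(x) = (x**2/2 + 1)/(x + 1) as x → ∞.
x/2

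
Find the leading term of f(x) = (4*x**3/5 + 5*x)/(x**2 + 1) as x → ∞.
4*x/5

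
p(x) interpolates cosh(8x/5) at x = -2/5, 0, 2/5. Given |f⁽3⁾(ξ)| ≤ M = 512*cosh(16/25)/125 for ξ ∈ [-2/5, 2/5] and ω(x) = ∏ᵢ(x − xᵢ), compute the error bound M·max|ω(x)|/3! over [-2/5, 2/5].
4096*sqrt(3)*cosh(16/25)/421875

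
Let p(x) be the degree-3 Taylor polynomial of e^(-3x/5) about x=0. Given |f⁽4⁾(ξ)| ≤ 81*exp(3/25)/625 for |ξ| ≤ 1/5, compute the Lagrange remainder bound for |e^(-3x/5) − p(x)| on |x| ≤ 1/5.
27*exp(3/25)/3125000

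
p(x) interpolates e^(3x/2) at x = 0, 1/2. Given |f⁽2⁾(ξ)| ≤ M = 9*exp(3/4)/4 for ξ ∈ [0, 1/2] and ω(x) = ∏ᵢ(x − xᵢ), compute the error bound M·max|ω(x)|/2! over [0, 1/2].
9*exp(3/4)/128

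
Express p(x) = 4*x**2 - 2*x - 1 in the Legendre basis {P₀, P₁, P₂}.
(1/3)P₀ + (-2)P₁ + (8/3)P₂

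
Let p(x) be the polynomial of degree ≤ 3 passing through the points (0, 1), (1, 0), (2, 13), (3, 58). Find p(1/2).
-1/8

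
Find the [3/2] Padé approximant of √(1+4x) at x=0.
(2*x**3 + 9*x**2 + 6*x + 1)/(3*x**2 + 4*x + 1)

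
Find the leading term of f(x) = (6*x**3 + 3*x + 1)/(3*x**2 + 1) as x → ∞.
2*x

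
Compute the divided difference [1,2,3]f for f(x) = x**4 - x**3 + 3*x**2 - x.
22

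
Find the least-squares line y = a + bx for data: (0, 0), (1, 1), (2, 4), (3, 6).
a = -2/5, b = 21/10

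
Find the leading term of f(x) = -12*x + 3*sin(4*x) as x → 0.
-32*x**3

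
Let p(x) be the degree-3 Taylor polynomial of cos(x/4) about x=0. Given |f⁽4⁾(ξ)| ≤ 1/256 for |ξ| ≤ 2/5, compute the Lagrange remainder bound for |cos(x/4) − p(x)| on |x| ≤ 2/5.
1/240000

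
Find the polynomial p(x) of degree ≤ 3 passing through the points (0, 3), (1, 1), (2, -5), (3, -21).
-x**3 + x**2 - 2*x + 3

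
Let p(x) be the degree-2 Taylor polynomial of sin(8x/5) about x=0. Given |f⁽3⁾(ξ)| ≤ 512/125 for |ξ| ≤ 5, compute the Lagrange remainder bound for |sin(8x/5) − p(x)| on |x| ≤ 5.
256/3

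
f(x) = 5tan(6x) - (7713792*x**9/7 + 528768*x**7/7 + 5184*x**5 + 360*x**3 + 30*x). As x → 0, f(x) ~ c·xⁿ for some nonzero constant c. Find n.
11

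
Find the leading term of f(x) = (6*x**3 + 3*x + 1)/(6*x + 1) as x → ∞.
x**2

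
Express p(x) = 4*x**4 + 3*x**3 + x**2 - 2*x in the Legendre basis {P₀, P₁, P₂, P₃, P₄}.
(17/15)P₀ + (-1/5)P₁ + (62/21)P₂ + (6/5)P₃ + (32/35)P₄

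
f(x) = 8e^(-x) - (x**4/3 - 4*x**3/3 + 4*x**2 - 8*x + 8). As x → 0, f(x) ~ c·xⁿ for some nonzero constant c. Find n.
5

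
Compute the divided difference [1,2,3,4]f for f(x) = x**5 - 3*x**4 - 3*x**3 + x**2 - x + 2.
32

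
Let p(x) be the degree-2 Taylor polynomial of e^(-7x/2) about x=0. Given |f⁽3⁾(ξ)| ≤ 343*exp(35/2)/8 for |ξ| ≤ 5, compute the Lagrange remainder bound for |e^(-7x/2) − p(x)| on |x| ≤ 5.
42875*exp(35/2)/48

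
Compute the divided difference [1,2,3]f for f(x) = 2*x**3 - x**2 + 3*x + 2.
11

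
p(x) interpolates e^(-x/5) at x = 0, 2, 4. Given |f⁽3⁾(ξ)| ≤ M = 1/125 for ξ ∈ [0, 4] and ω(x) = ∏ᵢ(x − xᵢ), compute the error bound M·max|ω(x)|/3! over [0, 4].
8*sqrt(3)/3375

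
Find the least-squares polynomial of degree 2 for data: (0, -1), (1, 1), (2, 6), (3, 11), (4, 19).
-38/35 + (11/7)x + (6/7)x²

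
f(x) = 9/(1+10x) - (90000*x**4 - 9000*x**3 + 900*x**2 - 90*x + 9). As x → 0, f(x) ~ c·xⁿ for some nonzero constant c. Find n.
5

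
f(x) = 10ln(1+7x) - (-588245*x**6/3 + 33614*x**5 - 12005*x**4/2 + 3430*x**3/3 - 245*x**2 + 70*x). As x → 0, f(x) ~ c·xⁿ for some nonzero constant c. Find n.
7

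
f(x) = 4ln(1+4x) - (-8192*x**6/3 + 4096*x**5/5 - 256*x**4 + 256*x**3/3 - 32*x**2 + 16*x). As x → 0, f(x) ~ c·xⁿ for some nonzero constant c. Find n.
7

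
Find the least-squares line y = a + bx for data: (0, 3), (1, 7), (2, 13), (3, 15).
a = 16/5, b = 21/5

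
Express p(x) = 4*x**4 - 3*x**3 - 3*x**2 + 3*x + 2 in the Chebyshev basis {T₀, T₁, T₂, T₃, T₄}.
(2)T₀ + (3/4)T₁ + (1/2)T₂ + (-3/4)T₃ + (1/2)T₄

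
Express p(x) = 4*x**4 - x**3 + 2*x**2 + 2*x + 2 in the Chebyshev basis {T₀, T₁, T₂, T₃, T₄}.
(9/2)T₀ + (5/4)T₁ + (3)T₂ + (-1/4)T₃ + (1/2)T₄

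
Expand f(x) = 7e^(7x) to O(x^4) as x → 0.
7 + 49*x + 343*x**2/2 + 2401*x**3/6 + O(x**4)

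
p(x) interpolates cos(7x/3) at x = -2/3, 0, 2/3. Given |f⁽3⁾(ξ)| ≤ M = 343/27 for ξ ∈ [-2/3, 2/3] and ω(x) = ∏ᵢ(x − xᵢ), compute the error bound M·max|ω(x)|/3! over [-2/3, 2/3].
2744*sqrt(3)/19683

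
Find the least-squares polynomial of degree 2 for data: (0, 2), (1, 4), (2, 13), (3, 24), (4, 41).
62/35 + (23/35)x + (16/7)x²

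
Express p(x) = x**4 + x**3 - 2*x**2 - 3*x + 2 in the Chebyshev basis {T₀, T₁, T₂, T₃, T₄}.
(11/8)T₀ + (-9/4)T₁ + (-1/2)T₂ + (1/4)T₃ + (1/8)T₄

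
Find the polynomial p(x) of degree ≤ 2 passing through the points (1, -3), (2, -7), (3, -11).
1 - 4*x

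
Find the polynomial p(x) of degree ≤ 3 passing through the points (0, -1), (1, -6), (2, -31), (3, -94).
-3*x**3 - x**2 - x - 1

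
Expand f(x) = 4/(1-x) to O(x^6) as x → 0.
4 + 4*x + 4*x**2 + 4*x**3 + 4*x**4 + 4*x**5 + O(x**6)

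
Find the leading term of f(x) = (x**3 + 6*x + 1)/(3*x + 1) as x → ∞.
x**2/3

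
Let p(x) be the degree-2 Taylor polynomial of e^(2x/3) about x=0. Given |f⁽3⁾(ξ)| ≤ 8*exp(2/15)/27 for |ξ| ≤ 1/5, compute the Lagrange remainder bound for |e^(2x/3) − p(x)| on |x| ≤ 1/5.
4*exp(2/15)/10125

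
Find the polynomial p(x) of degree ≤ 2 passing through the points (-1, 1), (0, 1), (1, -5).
-3*x**2 - 3*x + 1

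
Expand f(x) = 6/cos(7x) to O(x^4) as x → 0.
6 + 147*x**2 + O(x**4)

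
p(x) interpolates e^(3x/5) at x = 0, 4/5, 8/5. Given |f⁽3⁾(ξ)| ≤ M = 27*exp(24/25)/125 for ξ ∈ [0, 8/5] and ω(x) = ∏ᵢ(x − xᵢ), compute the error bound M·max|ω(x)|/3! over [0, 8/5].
64*sqrt(3)*exp(24/25)/15625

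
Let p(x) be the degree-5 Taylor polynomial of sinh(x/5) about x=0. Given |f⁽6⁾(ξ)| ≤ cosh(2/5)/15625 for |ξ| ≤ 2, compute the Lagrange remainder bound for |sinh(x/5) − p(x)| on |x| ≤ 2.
4*cosh(2/5)/703125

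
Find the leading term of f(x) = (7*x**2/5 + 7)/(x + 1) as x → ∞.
7*x/5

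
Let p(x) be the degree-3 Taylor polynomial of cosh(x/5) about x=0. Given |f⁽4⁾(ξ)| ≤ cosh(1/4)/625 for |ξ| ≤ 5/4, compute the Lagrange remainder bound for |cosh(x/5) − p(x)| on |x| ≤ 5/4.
cosh(1/4)/6144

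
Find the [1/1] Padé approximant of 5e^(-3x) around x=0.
(5 - 15*x/2)/(3*x/2 + 1)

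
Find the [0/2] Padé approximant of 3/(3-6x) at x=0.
1/(1 - 2*x)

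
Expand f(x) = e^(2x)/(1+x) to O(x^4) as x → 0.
1 + x + x**2 + x**3/3 + O(x**4)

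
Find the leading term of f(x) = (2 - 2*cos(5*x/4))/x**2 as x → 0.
25/16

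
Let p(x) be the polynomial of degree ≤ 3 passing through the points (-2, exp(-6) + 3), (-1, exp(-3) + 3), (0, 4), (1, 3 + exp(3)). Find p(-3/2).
(5 + 15*exp(3) + (exp(3) + 43)*exp(6))*exp(-6)/16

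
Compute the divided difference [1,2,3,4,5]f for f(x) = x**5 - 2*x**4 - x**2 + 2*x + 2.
13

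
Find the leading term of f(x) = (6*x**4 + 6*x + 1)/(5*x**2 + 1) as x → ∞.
6*x**2/5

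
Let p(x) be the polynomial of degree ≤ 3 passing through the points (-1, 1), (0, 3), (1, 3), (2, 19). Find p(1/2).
17/8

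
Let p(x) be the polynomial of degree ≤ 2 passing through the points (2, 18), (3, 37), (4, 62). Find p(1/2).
3/4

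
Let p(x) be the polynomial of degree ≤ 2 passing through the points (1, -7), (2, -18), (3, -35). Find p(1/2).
-15/4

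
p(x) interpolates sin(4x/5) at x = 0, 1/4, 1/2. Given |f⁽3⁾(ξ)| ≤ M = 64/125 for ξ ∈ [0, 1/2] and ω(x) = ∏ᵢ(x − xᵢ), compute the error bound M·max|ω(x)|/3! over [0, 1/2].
sqrt(3)/3375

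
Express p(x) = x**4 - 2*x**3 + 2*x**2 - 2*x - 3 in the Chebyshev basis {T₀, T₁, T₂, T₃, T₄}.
(-13/8)T₀ + (-7/2)T₁ + (3/2)T₂ + (-1/2)T₃ + (1/8)T₄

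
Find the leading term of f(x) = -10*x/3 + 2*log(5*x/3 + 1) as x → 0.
-25*x**2/9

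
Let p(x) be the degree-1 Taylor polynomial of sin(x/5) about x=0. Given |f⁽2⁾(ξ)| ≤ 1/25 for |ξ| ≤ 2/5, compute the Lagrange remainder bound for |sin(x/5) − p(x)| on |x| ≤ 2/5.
2/625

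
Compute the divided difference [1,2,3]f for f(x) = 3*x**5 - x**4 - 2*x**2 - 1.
243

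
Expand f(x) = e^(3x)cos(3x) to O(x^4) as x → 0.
1 + 3*x - 9*x**3 + O(x**4)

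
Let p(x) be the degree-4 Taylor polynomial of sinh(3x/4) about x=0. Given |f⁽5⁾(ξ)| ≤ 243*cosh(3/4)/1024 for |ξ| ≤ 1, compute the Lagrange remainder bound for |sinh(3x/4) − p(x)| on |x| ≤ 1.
81*cosh(3/4)/40960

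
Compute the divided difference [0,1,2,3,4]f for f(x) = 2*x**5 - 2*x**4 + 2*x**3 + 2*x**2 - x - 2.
18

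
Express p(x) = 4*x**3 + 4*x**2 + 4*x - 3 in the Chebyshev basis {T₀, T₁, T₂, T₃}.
-T₀ + (7)T₁ + (2)T₂ + T₃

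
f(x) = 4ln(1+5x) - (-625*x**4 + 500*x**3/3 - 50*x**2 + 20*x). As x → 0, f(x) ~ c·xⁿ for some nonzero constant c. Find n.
5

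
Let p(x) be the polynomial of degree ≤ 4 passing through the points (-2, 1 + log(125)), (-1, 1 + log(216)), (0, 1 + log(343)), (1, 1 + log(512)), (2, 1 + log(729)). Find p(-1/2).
1 + log(147*3**(35/64)*5**(113/128)*7**(7/64)/5)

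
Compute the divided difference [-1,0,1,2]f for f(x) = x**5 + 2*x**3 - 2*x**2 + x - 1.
7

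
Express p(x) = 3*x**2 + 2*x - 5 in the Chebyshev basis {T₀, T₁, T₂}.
(-7/2)T₀ + (2)T₁ + (3/2)T₂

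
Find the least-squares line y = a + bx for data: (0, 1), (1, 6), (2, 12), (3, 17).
a = 9/10, b = 27/5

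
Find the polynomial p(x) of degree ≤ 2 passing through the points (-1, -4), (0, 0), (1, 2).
-x**2 + 3*x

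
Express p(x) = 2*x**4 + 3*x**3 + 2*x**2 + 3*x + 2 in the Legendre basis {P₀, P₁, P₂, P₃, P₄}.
(46/15)P₀ + (24/5)P₁ + (52/21)P₂ + (6/5)P₃ + (16/35)P₄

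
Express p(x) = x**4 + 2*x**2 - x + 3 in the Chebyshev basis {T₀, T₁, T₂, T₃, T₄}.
(35/8)T₀ - T₁ + (3/2)T₂ + (1/8)T₄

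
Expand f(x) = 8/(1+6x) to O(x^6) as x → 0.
8 - 48*x + 288*x**2 - 1728*x**3 + 10368*x**4 - 62208*x**5 + O(x**6)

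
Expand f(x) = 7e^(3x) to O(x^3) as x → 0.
7 + 21*x + 63*x**2/2 + O(x**3)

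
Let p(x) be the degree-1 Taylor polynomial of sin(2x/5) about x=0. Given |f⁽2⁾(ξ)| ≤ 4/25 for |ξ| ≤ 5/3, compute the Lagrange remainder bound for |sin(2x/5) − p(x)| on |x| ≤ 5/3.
2/9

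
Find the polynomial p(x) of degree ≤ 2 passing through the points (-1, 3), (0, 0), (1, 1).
2*x**2 - x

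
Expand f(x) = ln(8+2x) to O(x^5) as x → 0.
log(8) + x/4 - x**2/32 + x**3/192 - x**4/1024 + O(x**5)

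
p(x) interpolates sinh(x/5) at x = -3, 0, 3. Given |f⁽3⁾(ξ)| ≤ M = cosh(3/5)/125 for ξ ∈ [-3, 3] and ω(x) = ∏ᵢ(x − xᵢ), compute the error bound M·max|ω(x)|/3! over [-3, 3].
sqrt(3)*cosh(3/5)/125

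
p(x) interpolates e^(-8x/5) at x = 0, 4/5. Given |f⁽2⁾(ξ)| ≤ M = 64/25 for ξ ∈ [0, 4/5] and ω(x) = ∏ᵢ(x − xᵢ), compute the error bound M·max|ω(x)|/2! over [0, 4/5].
128/625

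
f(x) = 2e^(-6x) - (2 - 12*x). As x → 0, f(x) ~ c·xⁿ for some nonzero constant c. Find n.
2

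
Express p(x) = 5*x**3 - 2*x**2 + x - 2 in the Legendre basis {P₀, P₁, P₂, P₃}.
(-8/3)P₀ + (4)P₁ + (-4/3)P₂ + (2)P₃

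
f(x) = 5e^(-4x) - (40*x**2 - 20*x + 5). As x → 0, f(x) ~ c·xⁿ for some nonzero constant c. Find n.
3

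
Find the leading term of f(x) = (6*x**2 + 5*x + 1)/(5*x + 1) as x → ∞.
6*x/5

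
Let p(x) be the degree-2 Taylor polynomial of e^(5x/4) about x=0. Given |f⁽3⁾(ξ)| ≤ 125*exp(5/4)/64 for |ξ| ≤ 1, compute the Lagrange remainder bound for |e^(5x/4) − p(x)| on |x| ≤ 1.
125*exp(5/4)/384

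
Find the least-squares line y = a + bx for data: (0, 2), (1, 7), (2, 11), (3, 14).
a = 5/2, b = 4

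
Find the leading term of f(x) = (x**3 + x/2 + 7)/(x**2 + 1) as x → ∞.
x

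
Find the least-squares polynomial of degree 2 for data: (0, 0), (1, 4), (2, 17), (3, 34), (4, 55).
-4/7 + (22/7)x + (19/7)x²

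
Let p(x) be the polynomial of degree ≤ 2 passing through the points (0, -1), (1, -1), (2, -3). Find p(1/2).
-3/4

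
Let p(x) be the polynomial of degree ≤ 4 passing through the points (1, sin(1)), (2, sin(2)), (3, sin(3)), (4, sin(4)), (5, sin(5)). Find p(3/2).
7*sin(4)/32 - 35*sin(3)/64 - 5*sin(5)/128 + 35*sin(1)/128 + 35*sin(2)/32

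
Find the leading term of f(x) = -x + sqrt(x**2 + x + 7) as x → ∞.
1/2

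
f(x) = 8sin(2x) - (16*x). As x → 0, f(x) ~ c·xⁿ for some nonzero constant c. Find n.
3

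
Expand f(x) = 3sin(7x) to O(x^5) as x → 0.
21*x - 343*x**3/2 + O(x**5)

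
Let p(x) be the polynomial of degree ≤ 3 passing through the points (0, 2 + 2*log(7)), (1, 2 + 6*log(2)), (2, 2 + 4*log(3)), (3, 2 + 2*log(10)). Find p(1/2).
2 + log(32*5**(1/8)*6**(3/4)*7**(5/8)/9)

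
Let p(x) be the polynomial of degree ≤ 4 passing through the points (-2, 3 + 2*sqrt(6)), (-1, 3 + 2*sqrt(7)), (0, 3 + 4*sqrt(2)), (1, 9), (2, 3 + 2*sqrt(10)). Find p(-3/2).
-35*sqrt(2)/16 - 5*sqrt(10)/64 + 35*sqrt(6)/64 + 69/16 + 35*sqrt(7)/16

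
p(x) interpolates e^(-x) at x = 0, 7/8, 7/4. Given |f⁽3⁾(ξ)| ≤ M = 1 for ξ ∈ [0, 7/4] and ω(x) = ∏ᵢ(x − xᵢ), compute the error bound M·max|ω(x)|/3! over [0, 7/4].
343*sqrt(3)/13824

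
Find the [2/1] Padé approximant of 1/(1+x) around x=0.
1/(x + 1)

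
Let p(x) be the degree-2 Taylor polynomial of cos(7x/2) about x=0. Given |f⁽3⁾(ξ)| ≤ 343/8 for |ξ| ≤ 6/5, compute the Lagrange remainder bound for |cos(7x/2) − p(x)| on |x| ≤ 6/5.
3087/250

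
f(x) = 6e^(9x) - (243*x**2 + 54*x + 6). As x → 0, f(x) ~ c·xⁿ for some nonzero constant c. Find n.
3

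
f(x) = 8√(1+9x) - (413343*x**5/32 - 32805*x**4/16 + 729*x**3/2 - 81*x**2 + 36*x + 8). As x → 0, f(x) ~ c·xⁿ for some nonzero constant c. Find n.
6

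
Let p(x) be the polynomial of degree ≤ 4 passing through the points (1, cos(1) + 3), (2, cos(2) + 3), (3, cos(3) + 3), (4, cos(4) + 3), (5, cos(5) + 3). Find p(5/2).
45*cos(3)/64 + 15*cos(2)/32 - 5*cos(1)/128 + 3*cos(5)/128 - 5*cos(4)/32 + 3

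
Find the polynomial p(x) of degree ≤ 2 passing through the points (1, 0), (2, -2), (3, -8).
-2*x**2 + 4*x - 2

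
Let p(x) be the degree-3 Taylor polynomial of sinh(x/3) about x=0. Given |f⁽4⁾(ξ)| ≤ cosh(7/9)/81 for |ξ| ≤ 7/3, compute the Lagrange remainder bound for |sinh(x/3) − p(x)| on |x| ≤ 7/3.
2401*cosh(7/9)/157464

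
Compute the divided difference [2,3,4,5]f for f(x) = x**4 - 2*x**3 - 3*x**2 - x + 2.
12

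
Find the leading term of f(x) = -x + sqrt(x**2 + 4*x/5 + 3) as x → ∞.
2/5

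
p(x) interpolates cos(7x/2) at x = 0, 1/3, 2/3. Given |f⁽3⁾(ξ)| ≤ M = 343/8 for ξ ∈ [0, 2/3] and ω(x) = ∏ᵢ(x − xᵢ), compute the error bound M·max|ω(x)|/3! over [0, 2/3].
343*sqrt(3)/5832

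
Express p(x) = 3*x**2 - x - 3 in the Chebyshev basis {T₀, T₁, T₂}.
(-3/2)T₀ - T₁ + (3/2)T₂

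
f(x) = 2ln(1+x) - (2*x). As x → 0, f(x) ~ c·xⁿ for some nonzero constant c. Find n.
2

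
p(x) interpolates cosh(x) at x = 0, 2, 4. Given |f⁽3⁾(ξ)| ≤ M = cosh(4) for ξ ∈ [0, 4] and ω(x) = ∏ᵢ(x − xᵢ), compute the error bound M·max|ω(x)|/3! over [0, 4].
8*sqrt(3)*cosh(4)/27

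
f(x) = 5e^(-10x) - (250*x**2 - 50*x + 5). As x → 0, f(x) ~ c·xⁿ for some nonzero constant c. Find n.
3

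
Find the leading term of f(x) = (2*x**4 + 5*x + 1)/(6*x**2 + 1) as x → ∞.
x**2/3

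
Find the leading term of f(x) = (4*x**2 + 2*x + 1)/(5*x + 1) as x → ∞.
4*x/5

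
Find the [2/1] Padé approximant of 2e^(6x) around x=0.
(12*x**2 + 8*x + 2)/(1 - 2*x)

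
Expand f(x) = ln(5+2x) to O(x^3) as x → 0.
log(5) + 2*x/5 - 2*x**2/25 + O(x**3)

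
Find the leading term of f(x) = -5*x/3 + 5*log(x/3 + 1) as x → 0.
-5*x**2/18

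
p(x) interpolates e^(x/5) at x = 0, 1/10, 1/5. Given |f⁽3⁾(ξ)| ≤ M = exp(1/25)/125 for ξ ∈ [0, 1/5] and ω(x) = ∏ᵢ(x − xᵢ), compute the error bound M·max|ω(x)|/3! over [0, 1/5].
sqrt(3)*exp(1/25)/3375000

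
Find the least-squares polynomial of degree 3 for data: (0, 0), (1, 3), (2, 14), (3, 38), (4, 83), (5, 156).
-11/126 + (1637/756)x + (17/252)x² + (31/27)x³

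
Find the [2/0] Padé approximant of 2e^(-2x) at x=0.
4*x**2 - 4*x + 2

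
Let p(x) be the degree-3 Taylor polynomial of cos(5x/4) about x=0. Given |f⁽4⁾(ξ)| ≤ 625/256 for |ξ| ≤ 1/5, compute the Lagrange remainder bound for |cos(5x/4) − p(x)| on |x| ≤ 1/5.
1/6144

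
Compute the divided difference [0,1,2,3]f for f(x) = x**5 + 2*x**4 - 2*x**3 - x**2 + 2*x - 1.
35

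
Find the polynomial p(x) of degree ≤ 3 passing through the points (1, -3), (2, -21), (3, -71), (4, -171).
-3*x**3 + 2*x**2 - 3*x + 1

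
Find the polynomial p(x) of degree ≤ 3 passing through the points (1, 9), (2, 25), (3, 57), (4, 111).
x**3 + 2*x**2 + 3*x + 3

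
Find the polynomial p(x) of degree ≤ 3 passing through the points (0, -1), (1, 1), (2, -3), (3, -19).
-x**3 + 3*x - 1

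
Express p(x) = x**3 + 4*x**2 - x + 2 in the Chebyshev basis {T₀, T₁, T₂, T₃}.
(4)T₀ + (-1/4)T₁ + (2)T₂ + (1/4)T₃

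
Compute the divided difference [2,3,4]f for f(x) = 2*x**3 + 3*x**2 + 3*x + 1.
21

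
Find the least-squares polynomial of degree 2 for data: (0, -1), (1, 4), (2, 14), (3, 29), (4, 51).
-29/35 + (123/70)x + (39/14)x²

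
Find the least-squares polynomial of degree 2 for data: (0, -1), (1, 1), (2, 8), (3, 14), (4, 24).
-44/35 + (141/70)x + (15/14)x²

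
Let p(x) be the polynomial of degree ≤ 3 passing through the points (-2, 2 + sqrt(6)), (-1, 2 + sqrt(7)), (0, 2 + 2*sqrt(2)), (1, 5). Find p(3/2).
-35*sqrt(2)/8 - 5*sqrt(6)/16 + 21*sqrt(7)/16 + 137/16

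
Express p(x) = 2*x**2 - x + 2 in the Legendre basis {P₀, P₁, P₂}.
(8/3)P₀ - P₁ + (4/3)P₂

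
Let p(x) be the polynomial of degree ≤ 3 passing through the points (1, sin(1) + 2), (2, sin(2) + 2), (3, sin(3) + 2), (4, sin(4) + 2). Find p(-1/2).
-189*sin(2)/16 + 135*sin(3)/16 - 35*sin(4)/16 + 2 + 105*sin(1)/16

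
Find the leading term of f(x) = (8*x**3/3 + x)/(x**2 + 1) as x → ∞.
8*x/3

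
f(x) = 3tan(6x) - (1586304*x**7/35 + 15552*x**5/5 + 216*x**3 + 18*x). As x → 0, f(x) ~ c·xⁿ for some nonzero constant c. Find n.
9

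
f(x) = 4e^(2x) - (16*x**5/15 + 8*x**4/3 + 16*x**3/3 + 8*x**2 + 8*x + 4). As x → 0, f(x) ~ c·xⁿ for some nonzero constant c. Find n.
6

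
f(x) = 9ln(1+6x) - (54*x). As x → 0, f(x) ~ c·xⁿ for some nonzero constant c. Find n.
2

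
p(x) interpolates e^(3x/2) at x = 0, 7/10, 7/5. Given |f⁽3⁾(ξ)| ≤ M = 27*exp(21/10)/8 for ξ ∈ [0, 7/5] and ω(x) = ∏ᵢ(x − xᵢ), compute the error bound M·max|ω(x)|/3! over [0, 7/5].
343*sqrt(3)*exp(21/10)/8000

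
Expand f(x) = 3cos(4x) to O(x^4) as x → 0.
3 - 24*x**2 + O(x**4)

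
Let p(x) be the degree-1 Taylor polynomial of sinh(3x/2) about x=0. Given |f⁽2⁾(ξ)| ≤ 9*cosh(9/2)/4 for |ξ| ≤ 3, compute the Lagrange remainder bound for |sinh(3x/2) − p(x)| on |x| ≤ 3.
81*cosh(9/2)/8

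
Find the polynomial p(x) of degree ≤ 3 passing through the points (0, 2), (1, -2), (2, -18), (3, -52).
-x**3 - 3*x**2 + 2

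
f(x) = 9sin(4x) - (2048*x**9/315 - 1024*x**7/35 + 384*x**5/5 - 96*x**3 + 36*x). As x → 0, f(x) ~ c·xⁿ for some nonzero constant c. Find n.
11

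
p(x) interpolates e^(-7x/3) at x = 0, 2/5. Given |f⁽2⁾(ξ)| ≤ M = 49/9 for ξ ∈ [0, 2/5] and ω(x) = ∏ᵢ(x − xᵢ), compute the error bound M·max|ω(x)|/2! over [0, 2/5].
49/450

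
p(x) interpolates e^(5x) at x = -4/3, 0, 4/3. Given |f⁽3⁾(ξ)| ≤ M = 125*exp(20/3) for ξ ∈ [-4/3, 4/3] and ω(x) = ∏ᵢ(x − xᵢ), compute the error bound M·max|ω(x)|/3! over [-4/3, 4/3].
8000*sqrt(3)*exp(20/3)/729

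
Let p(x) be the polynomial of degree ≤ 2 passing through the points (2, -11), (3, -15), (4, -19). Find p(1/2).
-5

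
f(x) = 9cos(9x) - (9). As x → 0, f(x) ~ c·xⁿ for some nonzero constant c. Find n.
2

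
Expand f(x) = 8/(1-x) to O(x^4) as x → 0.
8 + 8*x + 8*x**2 + 8*x**3 + O(x**4)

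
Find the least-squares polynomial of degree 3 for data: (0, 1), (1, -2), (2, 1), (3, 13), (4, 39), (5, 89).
16/21 + (-134/63)x + (-11/12)x² + (35/36)x³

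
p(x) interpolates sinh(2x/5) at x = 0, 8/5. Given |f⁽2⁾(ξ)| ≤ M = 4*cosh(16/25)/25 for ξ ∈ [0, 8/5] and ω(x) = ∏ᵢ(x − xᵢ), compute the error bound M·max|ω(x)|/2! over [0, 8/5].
32*cosh(16/25)/625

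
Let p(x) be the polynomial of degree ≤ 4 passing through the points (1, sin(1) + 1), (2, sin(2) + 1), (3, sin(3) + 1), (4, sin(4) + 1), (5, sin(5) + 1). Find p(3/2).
7*sin(4)/32 - 35*sin(3)/64 - 5*sin(5)/128 + 35*sin(1)/128 + 35*sin(2)/32 + 1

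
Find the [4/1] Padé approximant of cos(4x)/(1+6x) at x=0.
(32*x**4/3 - 8*x**2 + 1)/(6*x + 1)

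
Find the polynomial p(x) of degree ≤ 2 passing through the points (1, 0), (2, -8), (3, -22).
-3*x**2 + x + 2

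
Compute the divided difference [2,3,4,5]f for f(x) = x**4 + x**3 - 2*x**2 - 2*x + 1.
15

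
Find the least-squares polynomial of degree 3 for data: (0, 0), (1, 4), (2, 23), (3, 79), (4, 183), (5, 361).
-5/126 + (1577/756)x + (-295/252)x² + (82/27)x³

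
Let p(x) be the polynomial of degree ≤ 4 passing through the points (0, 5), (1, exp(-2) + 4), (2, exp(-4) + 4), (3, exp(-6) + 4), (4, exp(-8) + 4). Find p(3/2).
(-20*exp(2) + 3 + 90*exp(4) + 60*exp(6) + 507*exp(8))*exp(-8)/128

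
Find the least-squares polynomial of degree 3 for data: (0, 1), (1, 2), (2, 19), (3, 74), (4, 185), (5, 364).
85/63 + (-773/189)x + (101/126)x² + (157/54)x³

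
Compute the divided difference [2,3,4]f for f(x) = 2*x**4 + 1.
110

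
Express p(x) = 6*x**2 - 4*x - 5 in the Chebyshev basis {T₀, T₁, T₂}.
(-2)T₀ + (-4)T₁ + (3)T₂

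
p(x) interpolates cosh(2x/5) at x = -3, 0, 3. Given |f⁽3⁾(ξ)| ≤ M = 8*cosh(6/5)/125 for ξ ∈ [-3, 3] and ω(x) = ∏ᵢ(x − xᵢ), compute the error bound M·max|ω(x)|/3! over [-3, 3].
8*sqrt(3)*cosh(6/5)/125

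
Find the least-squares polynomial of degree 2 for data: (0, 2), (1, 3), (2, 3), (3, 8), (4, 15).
17/7 + (-123/70)x + (17/14)x²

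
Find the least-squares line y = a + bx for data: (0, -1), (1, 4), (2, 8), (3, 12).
a = -7/10, b = 43/10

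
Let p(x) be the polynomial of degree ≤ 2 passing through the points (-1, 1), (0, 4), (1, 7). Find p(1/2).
11/2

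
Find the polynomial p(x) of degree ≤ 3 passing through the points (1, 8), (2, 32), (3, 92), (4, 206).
3*x**3 + 3*x + 2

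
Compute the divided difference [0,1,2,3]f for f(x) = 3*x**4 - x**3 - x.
17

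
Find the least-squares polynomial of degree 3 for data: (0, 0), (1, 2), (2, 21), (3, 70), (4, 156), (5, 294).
-1/63 + (-601/189)x + (209/63)x² + (49/27)x³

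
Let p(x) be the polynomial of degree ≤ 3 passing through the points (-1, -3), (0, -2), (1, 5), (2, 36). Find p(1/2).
-3/8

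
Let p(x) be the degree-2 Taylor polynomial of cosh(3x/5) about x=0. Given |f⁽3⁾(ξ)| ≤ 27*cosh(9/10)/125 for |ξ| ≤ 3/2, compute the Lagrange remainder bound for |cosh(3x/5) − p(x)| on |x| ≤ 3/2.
243*cosh(9/10)/2000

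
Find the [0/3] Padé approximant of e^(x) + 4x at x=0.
1/(-721*x**3/6 + 49*x**2/2 - 5*x + 1)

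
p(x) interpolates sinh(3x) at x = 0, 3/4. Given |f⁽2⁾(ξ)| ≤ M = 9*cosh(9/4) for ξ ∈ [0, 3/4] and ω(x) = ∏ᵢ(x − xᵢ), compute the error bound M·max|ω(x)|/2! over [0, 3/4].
81*cosh(9/4)/128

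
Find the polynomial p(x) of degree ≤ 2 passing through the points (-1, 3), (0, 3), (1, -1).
-2*x**2 - 2*x + 3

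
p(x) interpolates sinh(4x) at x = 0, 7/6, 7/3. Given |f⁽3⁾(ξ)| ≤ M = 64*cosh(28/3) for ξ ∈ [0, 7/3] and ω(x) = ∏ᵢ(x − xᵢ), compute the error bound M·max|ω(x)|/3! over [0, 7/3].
2744*sqrt(3)*cosh(28/3)/729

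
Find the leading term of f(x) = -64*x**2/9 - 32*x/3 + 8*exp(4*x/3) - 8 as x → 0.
256*x**3/81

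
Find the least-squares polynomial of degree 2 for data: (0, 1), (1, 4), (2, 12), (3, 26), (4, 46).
39/35 + (-8/35)x + (20/7)x²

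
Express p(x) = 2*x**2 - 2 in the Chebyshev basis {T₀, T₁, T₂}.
-T₀ + T₂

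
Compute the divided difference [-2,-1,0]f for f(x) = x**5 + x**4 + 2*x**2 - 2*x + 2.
-6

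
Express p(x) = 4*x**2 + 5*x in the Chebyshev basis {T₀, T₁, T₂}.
(2)T₀ + (5)T₁ + (2)T₂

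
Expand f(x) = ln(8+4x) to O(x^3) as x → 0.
log(8) + x/2 - x**2/8 + O(x**3)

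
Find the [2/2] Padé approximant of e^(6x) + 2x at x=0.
(-21*x**2 + 2*x + 1)/(9*x**2 - 6*x + 1)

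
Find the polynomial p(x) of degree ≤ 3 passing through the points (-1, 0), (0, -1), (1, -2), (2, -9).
-x**3 - 1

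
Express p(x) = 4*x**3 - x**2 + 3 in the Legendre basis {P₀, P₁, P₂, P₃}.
(8/3)P₀ + (12/5)P₁ + (-2/3)P₂ + (8/5)P₃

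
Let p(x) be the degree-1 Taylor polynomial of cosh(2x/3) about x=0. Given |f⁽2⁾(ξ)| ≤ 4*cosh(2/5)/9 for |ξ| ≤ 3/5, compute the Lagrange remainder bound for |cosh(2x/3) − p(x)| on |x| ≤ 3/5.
2*cosh(2/5)/25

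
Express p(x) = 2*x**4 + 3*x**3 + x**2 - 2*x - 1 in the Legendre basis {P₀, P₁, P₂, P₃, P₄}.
(-4/15)P₀ + (-1/5)P₁ + (38/21)P₂ + (6/5)P₃ + (16/35)P₄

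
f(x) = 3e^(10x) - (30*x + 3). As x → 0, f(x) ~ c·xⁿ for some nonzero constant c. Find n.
2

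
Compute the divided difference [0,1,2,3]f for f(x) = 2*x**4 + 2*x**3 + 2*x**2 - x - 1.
14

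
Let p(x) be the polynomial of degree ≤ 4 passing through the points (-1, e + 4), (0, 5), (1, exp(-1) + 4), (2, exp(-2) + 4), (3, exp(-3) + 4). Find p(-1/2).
(-70*exp(2) - 5 + 28*e + (35*e + 652)*exp(3))*exp(-3)/128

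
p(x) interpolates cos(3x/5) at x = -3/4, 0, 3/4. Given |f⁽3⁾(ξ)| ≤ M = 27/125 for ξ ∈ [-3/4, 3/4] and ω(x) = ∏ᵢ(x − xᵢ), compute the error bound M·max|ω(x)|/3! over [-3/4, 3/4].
27*sqrt(3)/8000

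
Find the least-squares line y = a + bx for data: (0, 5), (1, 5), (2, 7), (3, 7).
a = 24/5, b = 4/5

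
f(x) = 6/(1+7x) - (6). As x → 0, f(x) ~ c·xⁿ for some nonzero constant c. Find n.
1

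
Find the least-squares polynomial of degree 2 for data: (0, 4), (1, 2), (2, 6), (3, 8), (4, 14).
18/5 + (-7/5)x + x²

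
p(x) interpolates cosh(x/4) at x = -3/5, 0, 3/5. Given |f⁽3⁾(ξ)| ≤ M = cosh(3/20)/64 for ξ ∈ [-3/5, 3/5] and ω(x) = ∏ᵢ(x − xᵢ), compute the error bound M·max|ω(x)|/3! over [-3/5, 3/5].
sqrt(3)*cosh(3/20)/8000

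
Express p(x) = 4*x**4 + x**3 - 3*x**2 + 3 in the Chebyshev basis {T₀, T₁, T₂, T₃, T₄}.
(3)T₀ + (3/4)T₁ + (1/2)T₂ + (1/4)T₃ + (1/2)T₄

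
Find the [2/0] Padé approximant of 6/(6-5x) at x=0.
25*x**2/36 + 5*x/6 + 1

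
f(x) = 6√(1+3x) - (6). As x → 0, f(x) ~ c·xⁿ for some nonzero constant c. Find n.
1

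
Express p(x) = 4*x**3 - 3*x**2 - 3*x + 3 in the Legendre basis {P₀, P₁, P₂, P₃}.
(2)P₀ + (-3/5)P₁ + (-2)P₂ + (8/5)P₃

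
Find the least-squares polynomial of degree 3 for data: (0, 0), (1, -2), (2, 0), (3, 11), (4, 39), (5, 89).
-1/42 + (-377/252)x + (-17/12)x² + (19/18)x³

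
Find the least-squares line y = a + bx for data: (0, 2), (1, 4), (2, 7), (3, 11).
a = 3/2, b = 3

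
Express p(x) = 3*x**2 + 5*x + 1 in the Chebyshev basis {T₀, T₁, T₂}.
(5/2)T₀ + (5)T₁ + (3/2)T₂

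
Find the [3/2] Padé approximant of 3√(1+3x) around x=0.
(81*x**3/32 + 243*x**2/16 + 27*x/2 + 3)/(27*x**2/16 + 3*x + 1)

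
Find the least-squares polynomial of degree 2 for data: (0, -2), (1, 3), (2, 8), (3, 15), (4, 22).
-68/35 + (30/7)x + (3/7)x²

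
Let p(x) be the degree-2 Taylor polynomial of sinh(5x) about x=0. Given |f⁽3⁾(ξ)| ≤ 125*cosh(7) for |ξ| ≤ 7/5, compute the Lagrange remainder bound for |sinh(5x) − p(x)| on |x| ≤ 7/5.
343*cosh(7)/6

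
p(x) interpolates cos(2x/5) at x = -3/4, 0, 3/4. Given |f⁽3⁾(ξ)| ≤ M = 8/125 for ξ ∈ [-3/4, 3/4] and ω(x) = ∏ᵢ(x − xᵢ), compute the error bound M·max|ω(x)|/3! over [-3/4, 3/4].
sqrt(3)/1000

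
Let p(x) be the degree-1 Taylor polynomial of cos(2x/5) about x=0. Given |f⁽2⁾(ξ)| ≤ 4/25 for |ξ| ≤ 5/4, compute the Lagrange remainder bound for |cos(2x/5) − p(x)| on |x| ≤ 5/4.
1/8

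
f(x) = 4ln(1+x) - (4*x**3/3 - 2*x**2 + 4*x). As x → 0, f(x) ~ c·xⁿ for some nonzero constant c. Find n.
4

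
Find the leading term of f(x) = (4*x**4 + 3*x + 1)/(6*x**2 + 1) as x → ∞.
2*x**2/3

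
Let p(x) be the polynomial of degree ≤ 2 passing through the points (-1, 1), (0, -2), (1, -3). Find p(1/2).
-11/4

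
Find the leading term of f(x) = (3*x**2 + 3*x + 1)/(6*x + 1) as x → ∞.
x/2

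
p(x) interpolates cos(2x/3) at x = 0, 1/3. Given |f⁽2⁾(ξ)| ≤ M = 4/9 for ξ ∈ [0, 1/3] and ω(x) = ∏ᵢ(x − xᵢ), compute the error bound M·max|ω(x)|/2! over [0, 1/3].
1/162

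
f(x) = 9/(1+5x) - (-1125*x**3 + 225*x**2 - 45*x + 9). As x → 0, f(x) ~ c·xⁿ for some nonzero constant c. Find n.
4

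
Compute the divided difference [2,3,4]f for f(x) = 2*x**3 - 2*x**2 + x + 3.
16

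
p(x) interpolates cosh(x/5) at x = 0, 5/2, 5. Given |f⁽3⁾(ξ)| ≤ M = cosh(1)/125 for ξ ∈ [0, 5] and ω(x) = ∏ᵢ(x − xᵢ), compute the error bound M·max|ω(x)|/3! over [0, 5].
sqrt(3)*cosh(1)/216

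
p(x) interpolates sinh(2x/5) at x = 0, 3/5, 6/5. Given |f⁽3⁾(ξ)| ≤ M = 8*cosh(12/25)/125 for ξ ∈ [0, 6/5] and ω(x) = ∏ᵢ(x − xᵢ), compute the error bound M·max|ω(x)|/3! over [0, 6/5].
8*sqrt(3)*cosh(12/25)/15625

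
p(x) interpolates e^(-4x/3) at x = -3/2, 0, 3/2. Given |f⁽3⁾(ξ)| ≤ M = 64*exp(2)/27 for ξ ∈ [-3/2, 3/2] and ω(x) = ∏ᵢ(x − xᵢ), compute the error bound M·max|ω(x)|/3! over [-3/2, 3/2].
8*sqrt(3)*exp(2)/27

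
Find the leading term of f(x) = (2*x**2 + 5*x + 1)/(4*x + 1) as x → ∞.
x/2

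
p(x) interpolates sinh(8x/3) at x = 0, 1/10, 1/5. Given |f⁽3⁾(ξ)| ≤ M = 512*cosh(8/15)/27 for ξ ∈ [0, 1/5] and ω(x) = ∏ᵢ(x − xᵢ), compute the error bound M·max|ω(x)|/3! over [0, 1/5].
64*sqrt(3)*cosh(8/15)/91125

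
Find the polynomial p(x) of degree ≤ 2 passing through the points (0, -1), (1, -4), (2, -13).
-3*x**2 - 1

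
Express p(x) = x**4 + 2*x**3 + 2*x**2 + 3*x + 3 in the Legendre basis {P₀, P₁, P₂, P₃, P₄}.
(58/15)P₀ + (21/5)P₁ + (40/21)P₂ + (4/5)P₃ + (8/35)P₄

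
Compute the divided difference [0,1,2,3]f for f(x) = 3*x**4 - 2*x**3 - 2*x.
16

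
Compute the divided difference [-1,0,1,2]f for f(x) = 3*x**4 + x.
6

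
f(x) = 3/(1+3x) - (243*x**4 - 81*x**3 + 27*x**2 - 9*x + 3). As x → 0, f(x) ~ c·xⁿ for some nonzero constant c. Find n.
5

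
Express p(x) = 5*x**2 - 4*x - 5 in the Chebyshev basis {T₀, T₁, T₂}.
(-5/2)T₀ + (-4)T₁ + (5/2)T₂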